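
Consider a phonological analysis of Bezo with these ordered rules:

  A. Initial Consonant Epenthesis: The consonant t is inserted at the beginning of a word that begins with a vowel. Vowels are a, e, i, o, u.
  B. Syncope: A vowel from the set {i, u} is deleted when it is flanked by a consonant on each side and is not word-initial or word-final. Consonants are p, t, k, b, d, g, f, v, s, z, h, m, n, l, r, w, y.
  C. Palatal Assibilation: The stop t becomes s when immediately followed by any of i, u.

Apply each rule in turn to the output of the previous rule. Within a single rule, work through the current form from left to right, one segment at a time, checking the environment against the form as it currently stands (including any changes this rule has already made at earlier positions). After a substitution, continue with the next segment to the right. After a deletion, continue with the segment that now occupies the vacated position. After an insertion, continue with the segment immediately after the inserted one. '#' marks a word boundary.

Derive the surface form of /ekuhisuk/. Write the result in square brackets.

[tekhsk]

A Initial Consonant Epenthesis: [ekuhisuk] → [tekuhisuk]
B Syncope: [tekuhisuk] → [tekhsk]
C Palatal Assibilation: no change — [tekhsk]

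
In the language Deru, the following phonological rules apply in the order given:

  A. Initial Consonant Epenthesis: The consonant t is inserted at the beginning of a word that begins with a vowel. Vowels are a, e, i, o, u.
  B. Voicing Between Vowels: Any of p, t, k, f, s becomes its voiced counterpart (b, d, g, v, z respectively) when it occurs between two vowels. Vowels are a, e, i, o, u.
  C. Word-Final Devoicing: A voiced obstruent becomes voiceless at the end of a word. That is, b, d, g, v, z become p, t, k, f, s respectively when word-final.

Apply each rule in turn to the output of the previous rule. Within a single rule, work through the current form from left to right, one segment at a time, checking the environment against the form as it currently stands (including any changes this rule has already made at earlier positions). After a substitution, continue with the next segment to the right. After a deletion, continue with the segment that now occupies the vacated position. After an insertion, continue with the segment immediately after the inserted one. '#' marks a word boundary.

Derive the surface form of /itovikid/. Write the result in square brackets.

[tidovigit]

A Initial Consonant Epenthesis: [itovikid] → [titovikid]
B Voicing Between Vowels: [titovikid] → [tidovigid]
C Word-Final Devoicing: [tidovigid] → [tidovigit]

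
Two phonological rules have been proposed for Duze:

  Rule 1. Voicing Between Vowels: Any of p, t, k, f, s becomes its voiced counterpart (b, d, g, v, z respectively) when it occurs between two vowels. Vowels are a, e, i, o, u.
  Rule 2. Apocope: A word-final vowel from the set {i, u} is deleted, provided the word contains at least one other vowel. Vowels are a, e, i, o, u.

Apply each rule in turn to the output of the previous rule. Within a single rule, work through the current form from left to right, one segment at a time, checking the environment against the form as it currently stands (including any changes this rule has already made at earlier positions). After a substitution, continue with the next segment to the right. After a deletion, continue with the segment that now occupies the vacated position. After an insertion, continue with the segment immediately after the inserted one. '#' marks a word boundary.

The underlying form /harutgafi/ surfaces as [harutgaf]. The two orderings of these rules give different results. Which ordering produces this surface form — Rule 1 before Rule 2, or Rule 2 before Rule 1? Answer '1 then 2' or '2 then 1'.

Order 1 then 2:
  1 Voicing Between Vowels: [harutgafi] → [harutgavi]
  2 Apocope: [harutgavi] → [harutgav]
  result: [harutgav]
Order 2 then 1:
  2 Apocope: [harutgafi] → [harutgaf]
  1 Voicing Between Vowels: no change — [harutgaf]
  result: [harutgaf]

2 then 1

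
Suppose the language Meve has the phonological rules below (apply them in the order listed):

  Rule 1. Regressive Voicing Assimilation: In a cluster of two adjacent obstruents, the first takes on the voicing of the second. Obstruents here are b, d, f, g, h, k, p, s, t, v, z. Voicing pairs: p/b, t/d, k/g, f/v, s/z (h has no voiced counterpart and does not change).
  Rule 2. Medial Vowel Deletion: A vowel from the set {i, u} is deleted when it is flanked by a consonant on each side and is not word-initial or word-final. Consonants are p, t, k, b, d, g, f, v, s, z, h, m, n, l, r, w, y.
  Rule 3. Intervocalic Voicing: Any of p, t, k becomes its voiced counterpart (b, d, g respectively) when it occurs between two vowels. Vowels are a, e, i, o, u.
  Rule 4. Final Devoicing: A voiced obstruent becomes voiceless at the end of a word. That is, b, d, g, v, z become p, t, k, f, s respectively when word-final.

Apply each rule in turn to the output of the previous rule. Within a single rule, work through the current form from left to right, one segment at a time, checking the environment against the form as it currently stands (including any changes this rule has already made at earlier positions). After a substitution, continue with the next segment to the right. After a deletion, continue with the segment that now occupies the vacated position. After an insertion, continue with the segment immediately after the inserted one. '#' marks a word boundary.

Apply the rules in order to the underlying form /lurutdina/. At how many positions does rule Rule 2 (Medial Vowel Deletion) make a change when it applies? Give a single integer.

3

Rule 1 Regressive Voicing Assimilation: [lurutdina] → [luruddina]
Rule 2 Medial Vowel Deletion: [luruddina] → [lrddna]
Rule 3 Intervocalic Voicing: no change — [lrddna]
Rule 4 Final Devoicing: no change — [lrddna]
Rule Rule 2 changed 3 position(s).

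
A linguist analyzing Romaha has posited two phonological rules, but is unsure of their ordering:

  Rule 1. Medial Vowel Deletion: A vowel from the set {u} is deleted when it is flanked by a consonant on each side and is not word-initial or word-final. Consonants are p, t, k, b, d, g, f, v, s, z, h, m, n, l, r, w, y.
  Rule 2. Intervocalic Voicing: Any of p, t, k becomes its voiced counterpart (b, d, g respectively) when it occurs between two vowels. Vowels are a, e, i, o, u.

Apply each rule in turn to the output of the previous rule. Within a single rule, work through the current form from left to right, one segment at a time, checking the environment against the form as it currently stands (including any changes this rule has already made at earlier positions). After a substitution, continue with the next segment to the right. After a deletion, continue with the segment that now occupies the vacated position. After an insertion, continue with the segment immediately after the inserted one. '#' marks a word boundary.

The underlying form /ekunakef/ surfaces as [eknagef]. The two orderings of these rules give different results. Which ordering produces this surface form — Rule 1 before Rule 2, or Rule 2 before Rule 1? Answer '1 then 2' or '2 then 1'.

1 then 2

Order 1 then 2:
  1 Medial Vowel Deletion: [ekunakef] → [eknakef]
  2 Intervocalic Voicing: [eknakef] → [eknagef]
  result: [eknagef]
Order 2 then 1:
  2 Intervocalic Voicing: [ekunakef] → [egunagef]
  1 Medial Vowel Deletion: [egunagef] → [egnagef]
  result: [egnagef]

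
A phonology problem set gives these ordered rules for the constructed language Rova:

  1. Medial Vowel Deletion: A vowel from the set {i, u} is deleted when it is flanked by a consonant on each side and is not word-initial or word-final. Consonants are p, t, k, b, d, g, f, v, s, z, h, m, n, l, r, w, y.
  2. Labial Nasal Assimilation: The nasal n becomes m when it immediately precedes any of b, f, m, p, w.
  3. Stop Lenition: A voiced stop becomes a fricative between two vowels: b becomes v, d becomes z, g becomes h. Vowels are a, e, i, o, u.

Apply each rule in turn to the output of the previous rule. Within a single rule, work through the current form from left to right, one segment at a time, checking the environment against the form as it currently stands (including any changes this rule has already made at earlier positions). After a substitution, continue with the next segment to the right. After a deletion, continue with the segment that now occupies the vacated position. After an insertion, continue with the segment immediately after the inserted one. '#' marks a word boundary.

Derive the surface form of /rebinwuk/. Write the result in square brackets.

1 Medial Vowel Deletion: [rebinwuk] → [rebnwk]
2 Labial Nasal Assimilation: [rebnwk] → [rebmwk]
3 Stop Lenition: no change — [rebmwk]

[rebmwk]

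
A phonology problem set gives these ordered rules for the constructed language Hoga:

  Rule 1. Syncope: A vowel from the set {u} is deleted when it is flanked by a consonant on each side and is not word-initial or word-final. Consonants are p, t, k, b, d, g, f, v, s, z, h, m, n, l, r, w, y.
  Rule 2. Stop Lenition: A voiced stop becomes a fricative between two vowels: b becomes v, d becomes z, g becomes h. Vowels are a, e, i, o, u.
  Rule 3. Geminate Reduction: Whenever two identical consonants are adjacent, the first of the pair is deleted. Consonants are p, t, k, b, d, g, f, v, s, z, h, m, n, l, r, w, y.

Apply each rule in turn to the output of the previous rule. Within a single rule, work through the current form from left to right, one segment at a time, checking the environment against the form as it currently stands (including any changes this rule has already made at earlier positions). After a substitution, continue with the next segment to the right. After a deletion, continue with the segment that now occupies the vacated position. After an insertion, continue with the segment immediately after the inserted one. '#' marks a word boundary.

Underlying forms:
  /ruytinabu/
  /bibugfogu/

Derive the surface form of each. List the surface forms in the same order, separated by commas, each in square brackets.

[rytinavu], [bibgfohu]

/ruytinabu/:
  Rule 1 Syncope: [ruytinabu] → [rytinabu]
  Rule 2 Stop Lenition: [rytinabu] → [rytinavu]
  Rule 3 Geminate Reduction: no change — [rytinavu]
/bibugfogu/:
  Rule 1 Syncope: [bibugfogu] → [bibgfogu]
  Rule 2 Stop Lenition: [bibgfogu] → [bibgfohu]
  Rule 3 Geminate Reduction: no change — [bibgfohu]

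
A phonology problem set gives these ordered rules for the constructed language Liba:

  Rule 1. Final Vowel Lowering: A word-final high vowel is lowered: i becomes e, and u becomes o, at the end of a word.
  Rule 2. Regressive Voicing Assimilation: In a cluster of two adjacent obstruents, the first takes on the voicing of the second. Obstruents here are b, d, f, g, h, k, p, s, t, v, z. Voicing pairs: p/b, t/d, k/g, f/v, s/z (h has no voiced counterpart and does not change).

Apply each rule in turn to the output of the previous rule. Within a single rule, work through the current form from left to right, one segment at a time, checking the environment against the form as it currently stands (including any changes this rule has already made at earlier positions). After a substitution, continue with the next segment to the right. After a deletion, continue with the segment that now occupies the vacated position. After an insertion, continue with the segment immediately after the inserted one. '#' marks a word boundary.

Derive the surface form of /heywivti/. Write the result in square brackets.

[heywifte]

Rule 1 Final Vowel Lowering: [heywivti] → [heywivte]
Rule 2 Regressive Voicing Assimilation: [heywivte] → [heywifte]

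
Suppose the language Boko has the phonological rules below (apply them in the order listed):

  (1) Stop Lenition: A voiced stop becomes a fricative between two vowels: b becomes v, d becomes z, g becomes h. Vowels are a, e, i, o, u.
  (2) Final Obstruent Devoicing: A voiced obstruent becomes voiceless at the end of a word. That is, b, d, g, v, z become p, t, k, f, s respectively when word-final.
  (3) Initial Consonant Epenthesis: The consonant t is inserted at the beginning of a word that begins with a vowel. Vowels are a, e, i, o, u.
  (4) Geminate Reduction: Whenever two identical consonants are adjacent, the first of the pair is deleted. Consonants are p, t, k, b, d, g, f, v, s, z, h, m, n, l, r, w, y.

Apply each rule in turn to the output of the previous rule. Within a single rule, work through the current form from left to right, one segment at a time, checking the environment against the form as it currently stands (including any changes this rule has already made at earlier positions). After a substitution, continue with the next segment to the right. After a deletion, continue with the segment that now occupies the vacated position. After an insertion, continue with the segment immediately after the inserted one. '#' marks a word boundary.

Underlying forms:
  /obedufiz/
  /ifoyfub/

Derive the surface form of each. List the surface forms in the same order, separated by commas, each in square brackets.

[tovezufis], [tifoyfup]

/obedufiz/:
  (1) Stop Lenition: [obedufiz] → [ovezufiz]
  (2) Final Obstruent Devoicing: [ovezufiz] → [ovezufis]
  (3) Initial Consonant Epenthesis: [ovezufis] → [tovezufis]
  (4) Geminate Reduction: no change — [tovezufis]
/ifoyfub/:
  (1) Stop Lenition: no change — [ifoyfub]
  (2) Final Obstruent Devoicing: [ifoyfub] → [ifoyfup]
  (3) Initial Consonant Epenthesis: [ifoyfup] → [tifoyfup]
  (4) Geminate Reduction: no change — [tifoyfup]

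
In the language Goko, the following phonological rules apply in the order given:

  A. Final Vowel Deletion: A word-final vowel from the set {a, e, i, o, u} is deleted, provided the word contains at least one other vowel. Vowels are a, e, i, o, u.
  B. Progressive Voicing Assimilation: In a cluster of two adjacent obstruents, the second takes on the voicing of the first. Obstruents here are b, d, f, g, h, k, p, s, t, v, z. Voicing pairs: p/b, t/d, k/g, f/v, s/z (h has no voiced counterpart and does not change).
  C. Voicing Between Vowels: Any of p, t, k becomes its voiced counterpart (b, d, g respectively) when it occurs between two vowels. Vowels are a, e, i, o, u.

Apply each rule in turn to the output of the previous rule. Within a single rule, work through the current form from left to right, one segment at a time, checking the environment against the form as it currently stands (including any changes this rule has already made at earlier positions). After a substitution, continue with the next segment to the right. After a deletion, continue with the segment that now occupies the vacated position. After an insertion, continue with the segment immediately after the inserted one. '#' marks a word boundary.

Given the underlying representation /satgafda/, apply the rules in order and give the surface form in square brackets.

[satkaft]

A Final Vowel Deletion: [satgafda] → [satgafd]
B Progressive Voicing Assimilation: [satgafd] → [satkaft]
C Voicing Between Vowels: no change — [satkaft]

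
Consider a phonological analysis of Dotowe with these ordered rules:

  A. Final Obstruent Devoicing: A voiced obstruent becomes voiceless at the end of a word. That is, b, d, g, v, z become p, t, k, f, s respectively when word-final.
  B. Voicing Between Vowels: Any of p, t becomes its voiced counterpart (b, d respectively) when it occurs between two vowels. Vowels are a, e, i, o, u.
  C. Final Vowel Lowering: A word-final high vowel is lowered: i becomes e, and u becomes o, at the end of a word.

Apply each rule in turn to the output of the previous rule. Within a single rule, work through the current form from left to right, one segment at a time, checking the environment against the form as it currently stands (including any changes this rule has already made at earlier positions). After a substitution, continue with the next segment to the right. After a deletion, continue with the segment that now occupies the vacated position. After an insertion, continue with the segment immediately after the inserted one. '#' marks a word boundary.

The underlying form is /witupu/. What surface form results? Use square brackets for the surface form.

[widubo]

A Final Obstruent Devoicing: no change — [witupu]
B Voicing Between Vowels: [witupu] → [widubu]
C Final Vowel Lowering: [widubu] → [widubo]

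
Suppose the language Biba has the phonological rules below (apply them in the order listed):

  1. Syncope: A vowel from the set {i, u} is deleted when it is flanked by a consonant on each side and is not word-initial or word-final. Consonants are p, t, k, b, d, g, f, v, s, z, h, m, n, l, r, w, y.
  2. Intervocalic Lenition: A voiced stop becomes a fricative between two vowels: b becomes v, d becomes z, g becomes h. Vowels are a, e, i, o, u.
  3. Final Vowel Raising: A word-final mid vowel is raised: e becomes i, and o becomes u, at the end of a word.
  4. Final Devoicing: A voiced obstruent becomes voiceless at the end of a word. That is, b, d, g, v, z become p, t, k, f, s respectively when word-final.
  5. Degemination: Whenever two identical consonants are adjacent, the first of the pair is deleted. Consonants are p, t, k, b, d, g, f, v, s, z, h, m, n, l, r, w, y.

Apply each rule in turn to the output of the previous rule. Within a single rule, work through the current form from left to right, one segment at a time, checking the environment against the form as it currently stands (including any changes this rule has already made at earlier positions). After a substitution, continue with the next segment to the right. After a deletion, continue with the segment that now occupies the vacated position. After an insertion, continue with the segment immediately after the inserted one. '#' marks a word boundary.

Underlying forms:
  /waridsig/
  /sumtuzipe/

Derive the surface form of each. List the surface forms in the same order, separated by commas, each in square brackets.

/waridsig/:
  1 Syncope: [waridsig] → [wardsg]
  2 Intervocalic Lenition: no change — [wardsg]
  3 Final Vowel Raising: no change — [wardsg]
  4 Final Devoicing: [wardsg] → [wardsk]
  5 Degemination: no change — [wardsk]
/sumtuzipe/:
  1 Syncope: [sumtuzipe] → [smtzpe]
  2 Intervocalic Lenition: no change — [smtzpe]
  3 Final Vowel Raising: [smtzpe] → [smtzpi]
  4 Final Devoicing: no change — [smtzpi]
  5 Degemination: no change — [smtzpi]

[wardsk], [smtzpi]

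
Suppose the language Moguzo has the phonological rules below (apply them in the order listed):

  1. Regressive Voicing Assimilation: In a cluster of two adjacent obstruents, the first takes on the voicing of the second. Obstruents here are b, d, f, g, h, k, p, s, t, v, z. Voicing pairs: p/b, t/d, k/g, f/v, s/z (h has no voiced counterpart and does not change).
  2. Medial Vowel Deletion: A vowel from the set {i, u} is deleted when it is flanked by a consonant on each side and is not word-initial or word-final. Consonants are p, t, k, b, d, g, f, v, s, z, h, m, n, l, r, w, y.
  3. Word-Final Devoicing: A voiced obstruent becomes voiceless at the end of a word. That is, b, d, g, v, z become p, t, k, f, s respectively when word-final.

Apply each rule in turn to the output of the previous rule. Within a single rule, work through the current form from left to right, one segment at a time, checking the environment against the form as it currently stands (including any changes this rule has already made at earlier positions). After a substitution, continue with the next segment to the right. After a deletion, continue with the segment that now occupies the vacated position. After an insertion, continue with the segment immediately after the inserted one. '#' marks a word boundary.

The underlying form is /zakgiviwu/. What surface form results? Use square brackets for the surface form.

[zaggvwu]

1 Regressive Voicing Assimilation: [zakgiviwu] → [zaggiviwu]
2 Medial Vowel Deletion: [zaggiviwu] → [zaggvwu]
3 Word-Final Devoicing: no change — [zaggvwu]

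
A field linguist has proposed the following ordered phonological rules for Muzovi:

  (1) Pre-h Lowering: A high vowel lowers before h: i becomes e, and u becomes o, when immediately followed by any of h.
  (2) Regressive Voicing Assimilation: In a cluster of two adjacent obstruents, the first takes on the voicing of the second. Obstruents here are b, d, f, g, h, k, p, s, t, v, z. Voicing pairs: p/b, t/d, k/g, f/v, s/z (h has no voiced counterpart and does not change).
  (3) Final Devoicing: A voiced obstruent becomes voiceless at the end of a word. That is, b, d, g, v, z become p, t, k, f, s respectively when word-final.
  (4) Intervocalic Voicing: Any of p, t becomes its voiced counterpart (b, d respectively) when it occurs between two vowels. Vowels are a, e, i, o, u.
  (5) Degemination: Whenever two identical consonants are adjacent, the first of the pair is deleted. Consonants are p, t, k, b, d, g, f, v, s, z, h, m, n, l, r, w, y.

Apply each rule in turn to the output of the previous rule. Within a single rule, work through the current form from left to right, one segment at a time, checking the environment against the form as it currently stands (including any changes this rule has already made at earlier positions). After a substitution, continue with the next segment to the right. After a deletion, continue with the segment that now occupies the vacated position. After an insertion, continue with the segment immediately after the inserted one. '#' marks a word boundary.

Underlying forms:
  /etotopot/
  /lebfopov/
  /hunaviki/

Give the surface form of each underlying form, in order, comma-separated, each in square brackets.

/etotopot/:
  (1) Pre-h Lowering: no change — [etotopot]
  (2) Regressive Voicing Assimilation: no change — [etotopot]
  (3) Final Devoicing: no change — [etotopot]
  (4) Intervocalic Voicing: [etotopot] → [edodobot]
  (5) Degemination: no change — [edodobot]
/lebfopov/:
  (1) Pre-h Lowering: no change — [lebfopov]
  (2) Regressive Voicing Assimilation: [lebfopov] → [lepfopov]
  (3) Final Devoicing: [lepfopov] → [lepfopof]
  (4) Intervocalic Voicing: [lepfopof] → [lepfobof]
  (5) Degemination: no change — [lepfobof]
/hunaviki/:
  (1) Pre-h Lowering: no change — [hunaviki]
  (2) Regressive Voicing Assimilation: no change — [hunaviki]
  (3) Final Devoicing: no change — [hunaviki]
  (4) Intervocalic Voicing: no change — [hunaviki]
  (5) Degemination: no change — [hunaviki]

[edodobot], [lepfobof], [hunaviki]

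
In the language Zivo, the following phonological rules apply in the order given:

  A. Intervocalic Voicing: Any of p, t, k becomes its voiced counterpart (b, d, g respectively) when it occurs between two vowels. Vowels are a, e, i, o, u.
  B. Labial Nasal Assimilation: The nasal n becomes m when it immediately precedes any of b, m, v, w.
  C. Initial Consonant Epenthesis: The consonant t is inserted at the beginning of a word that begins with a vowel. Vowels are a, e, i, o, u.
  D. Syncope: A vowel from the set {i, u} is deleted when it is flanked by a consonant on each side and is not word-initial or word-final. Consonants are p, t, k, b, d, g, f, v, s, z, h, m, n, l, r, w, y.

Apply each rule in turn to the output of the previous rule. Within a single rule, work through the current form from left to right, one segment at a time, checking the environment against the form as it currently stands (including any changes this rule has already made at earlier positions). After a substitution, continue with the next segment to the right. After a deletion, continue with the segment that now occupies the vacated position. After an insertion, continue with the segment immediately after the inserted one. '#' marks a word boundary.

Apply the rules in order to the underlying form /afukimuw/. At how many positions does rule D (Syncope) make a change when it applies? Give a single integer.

A Intervocalic Voicing: [afukimuw] → [afugimuw]
B Labial Nasal Assimilation: no change — [afugimuw]
C Initial Consonant Epenthesis: [afugimuw] → [tafugimuw]
D Syncope: [tafugimuw] → [tafgmw]
Rule D changed 3 position(s).

3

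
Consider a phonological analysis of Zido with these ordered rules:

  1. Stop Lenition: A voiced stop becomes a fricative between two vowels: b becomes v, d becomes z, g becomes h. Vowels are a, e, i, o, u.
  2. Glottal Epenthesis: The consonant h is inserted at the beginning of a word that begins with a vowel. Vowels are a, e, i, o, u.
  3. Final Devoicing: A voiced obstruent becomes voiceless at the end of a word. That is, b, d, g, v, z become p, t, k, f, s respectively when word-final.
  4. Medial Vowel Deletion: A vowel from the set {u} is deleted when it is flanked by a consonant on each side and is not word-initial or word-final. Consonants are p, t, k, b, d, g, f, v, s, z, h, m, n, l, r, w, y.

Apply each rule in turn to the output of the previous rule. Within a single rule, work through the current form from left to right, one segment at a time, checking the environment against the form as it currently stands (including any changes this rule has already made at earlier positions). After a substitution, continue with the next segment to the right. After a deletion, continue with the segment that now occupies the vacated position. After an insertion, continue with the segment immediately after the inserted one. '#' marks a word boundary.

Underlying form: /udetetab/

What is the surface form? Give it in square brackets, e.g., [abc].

[hzetetap]

1 Stop Lenition: [udetetab] → [uzetetab]
2 Glottal Epenthesis: [uzetetab] → [huzetetab]
3 Final Devoicing: [huzetetab] → [huzetetap]
4 Medial Vowel Deletion: [huzetetap] → [hzetetap]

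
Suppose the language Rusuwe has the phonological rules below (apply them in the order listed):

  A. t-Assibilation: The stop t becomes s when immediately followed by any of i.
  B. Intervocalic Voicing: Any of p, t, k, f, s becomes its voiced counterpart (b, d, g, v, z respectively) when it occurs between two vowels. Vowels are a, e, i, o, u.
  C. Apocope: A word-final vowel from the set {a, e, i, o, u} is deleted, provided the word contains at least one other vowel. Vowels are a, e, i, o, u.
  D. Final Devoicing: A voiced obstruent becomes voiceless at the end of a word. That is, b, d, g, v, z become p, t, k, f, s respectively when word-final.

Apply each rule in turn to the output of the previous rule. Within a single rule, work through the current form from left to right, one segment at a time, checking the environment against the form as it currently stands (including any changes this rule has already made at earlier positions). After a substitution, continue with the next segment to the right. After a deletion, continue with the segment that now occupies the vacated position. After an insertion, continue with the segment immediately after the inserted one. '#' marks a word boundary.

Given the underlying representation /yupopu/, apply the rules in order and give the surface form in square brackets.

[yubop]

A t-Assibilation: no change — [yupopu]
B Intervocalic Voicing: [yupopu] → [yubobu]
C Apocope: [yubobu] → [yubob]
D Final Devoicing: [yubob] → [yubop]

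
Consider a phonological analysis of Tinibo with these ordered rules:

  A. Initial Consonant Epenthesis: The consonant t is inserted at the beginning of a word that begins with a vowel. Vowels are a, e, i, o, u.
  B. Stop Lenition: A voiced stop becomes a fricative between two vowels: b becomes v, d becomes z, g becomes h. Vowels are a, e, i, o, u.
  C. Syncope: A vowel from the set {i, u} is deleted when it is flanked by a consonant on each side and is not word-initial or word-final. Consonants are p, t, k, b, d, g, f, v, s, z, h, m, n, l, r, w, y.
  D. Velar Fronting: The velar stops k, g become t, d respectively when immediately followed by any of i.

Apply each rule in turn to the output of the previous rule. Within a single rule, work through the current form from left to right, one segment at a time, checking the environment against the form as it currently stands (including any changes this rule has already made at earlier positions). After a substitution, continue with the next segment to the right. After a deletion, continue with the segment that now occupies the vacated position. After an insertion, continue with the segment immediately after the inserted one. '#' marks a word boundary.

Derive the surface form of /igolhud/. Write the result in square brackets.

A Initial Consonant Epenthesis: [igolhud] → [tigolhud]
B Stop Lenition: [tigolhud] → [tiholhud]
C Syncope: [tiholhud] → [tholhd]
D Velar Fronting: no change — [tholhd]

[tholhd]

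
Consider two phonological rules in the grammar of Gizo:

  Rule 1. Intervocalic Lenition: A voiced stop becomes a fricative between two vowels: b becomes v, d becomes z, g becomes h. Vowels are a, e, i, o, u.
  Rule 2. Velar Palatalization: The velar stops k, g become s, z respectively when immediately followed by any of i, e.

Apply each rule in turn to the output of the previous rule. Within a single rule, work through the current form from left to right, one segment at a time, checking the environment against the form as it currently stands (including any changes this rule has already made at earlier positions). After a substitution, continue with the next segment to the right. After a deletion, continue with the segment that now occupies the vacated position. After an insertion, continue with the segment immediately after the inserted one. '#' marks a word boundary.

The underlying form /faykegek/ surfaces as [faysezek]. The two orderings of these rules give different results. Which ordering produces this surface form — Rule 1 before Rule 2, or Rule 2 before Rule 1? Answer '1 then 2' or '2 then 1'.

Order 1 then 2:
  1 Intervocalic Lenition: [faykegek] → [faykehek]
  2 Velar Palatalization: [faykehek] → [faysehek]
  result: [faysehek]
Order 2 then 1:
  2 Velar Palatalization: [faykegek] → [faysezek]
  1 Intervocalic Lenition: no change — [faysezek]
  result: [faysezek]

2 then 1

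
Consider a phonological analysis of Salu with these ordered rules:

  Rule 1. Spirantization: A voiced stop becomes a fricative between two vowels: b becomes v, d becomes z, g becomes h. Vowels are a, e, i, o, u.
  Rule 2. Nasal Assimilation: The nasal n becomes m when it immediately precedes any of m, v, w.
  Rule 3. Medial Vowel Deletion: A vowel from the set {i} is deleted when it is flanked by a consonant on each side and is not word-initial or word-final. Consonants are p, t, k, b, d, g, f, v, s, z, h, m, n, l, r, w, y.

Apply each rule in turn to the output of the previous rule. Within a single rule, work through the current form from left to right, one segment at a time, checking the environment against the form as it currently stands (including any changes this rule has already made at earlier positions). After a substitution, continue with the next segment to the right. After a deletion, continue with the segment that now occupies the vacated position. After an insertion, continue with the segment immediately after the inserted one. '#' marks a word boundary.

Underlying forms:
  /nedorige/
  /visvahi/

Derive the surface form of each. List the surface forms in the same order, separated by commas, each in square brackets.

/nedorige/:
  Rule 1 Spirantization: [nedorige] → [nezorihe]
  Rule 2 Nasal Assimilation: no change — [nezorihe]
  Rule 3 Medial Vowel Deletion: [nezorihe] → [nezorhe]
/visvahi/:
  Rule 1 Spirantization: no change — [visvahi]
  Rule 2 Nasal Assimilation: no change — [visvahi]
  Rule 3 Medial Vowel Deletion: [visvahi] → [vsvahi]

[nezorhe], [vsvahi]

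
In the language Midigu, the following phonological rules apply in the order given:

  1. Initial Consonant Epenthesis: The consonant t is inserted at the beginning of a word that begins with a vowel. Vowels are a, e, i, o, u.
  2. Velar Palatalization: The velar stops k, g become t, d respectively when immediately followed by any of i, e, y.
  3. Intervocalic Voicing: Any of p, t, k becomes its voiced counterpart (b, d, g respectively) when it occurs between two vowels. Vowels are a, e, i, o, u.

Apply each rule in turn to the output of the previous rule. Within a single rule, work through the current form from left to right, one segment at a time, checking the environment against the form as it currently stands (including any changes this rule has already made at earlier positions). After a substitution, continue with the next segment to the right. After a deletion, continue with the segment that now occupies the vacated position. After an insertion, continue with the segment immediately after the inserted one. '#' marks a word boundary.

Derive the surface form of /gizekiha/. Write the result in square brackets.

[dizediha]

1 Initial Consonant Epenthesis: no change — [gizekiha]
2 Velar Palatalization: [gizekiha] → [dizetiha]
3 Intervocalic Voicing: [dizetiha] → [dizediha]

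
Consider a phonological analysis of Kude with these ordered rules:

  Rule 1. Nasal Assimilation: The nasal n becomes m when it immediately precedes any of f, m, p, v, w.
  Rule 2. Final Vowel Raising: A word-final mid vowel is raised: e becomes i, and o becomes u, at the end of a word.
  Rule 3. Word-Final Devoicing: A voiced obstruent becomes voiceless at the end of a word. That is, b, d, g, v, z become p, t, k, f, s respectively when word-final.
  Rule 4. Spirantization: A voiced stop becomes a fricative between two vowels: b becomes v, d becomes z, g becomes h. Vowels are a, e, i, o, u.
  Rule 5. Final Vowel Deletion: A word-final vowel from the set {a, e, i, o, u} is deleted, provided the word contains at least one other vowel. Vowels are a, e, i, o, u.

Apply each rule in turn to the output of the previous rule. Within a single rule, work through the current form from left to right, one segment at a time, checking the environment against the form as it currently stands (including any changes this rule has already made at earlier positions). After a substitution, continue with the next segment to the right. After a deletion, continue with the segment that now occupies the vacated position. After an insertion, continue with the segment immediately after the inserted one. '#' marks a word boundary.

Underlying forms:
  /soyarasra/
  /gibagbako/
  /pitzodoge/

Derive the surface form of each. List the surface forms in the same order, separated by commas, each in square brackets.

[soyarasr], [givagbak], [pitzozoh]

/soyarasra/:
  Rule 1 Nasal Assimilation: no change — [soyarasra]
  Rule 2 Final Vowel Raising: no change — [soyarasra]
  Rule 3 Word-Final Devoicing: no change — [soyarasra]
  Rule 4 Spirantization: no change — [soyarasra]
  Rule 5 Final Vowel Deletion: [soyarasra] → [soyarasr]
/gibagbako/:
  Rule 1 Nasal Assimilation: no change — [gibagbako]
  Rule 2 Final Vowel Raising: [gibagbako] → [gibagbaku]
  Rule 3 Word-Final Devoicing: no change — [gibagbaku]
  Rule 4 Spirantization: [gibagbaku] → [givagbaku]
  Rule 5 Final Vowel Deletion: [givagbaku] → [givagbak]
/pitzodoge/:
  Rule 1 Nasal Assimilation: no change — [pitzodoge]
  Rule 2 Final Vowel Raising: [pitzodoge] → [pitzodogi]
  Rule 3 Word-Final Devoicing: no change — [pitzodogi]
  Rule 4 Spirantization: [pitzodogi] → [pitzozohi]
  Rule 5 Final Vowel Deletion: [pitzozohi] → [pitzozoh]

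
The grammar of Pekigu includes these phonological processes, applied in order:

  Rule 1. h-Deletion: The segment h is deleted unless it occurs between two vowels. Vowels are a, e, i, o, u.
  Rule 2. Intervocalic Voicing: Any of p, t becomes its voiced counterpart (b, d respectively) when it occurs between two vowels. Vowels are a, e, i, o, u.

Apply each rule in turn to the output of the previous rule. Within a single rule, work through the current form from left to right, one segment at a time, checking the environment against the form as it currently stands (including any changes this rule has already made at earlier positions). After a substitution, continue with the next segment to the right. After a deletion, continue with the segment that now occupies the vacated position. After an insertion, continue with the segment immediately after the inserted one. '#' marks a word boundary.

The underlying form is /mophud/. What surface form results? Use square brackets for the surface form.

[mobud]

Rule 1 h-Deletion: [mophud] → [mopud]
Rule 2 Intervocalic Voicing: [mopud] → [mobud]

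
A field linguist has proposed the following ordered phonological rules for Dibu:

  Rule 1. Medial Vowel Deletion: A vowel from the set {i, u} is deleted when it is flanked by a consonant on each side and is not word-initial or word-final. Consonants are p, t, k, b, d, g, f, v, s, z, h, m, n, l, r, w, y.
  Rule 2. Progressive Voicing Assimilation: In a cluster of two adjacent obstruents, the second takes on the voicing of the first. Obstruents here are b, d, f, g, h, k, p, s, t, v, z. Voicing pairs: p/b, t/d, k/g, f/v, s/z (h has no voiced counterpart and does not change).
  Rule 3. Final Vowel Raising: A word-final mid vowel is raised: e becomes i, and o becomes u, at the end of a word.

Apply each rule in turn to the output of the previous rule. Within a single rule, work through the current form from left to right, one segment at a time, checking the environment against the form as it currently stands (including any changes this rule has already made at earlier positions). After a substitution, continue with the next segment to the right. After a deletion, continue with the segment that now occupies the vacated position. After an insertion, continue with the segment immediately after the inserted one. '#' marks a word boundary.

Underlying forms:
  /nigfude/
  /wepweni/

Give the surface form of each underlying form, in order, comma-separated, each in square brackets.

/nigfude/:
  Rule 1 Medial Vowel Deletion: [nigfude] → [ngfde]
  Rule 2 Progressive Voicing Assimilation: [ngfde] → [ngvde]
  Rule 3 Final Vowel Raising: [ngvde] → [ngvdi]
/wepweni/:
  Rule 1 Medial Vowel Deletion: no change — [wepweni]
  Rule 2 Progressive Voicing Assimilation: no change — [wepweni]
  Rule 3 Final Vowel Raising: no change — [wepweni]

[ngvdi], [wepweni]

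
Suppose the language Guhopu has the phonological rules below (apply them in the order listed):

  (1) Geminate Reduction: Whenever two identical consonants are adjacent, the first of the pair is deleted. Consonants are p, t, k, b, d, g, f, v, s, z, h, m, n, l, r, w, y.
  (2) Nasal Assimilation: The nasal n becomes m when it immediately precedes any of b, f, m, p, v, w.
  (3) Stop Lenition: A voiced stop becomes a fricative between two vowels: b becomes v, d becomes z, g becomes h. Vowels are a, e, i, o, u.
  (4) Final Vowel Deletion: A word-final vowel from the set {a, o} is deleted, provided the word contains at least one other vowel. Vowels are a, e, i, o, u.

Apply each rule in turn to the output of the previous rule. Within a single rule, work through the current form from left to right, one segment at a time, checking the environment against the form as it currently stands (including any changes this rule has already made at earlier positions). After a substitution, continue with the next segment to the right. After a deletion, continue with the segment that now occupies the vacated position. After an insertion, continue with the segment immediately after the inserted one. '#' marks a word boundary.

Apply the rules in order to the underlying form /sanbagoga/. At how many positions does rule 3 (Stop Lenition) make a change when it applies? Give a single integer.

2

(1) Geminate Reduction: no change — [sanbagoga]
(2) Nasal Assimilation: [sanbagoga] → [sambagoga]
(3) Stop Lenition: [sambagoga] → [sambahoha]
(4) Final Vowel Deletion: [sambahoha] → [sambahoh]
Rule 3 changed 2 position(s).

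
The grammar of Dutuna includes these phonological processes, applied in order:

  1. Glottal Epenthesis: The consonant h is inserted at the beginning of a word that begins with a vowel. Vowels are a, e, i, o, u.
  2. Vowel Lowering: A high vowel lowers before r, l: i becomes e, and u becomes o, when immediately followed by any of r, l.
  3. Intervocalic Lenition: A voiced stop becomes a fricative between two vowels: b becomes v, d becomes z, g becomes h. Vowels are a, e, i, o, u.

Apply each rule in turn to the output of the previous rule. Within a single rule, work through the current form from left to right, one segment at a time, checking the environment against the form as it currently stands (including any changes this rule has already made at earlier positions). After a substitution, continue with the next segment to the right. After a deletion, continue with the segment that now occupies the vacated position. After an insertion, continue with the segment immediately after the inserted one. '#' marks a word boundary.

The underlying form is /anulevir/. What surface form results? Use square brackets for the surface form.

1 Glottal Epenthesis: [anulevir] → [hanulevir]
2 Vowel Lowering: [hanulevir] → [hanolever]
3 Intervocalic Lenition: no change — [hanolever]

[hanolever]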